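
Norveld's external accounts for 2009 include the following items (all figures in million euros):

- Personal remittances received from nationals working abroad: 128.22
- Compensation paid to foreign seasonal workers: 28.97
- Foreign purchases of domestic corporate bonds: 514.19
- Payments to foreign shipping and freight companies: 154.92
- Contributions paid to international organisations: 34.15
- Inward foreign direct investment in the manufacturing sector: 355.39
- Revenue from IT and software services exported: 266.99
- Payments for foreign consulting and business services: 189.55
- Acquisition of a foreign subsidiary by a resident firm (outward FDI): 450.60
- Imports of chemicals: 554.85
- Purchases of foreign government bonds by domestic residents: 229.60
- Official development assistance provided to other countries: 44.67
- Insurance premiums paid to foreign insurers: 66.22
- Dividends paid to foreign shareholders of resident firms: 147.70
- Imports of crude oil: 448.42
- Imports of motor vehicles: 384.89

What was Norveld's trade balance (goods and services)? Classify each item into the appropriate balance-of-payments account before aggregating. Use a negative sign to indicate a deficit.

-1531.86

Goods: -384.89 - 448.42 - 554.85 = -1388.16
Services: -154.92 - 66.22 - 189.55 + 266.99 = -143.70
Trade balance = -1388.16 + (-143.70) = -1531.86
(Excluded from the trade balance — secondary income: personal remittances received from nationals working abroad 128.22, contributions paid to international organisations 34.15, official development assistance provided to other countries 44.67; primary income: compensation paid to foreign seasonal workers 28.97, dividends paid to foreign shareholders of resident firms 147.70; financial account: foreign purchases of domestic corporate bonds 514.19, inward foreign direct investment in the manufacturing sector 355.39, acquisition of a foreign subsidiary by a resident firm (outward FDI) 450.60, purchases of foreign government bonds by domestic residents 229.60.)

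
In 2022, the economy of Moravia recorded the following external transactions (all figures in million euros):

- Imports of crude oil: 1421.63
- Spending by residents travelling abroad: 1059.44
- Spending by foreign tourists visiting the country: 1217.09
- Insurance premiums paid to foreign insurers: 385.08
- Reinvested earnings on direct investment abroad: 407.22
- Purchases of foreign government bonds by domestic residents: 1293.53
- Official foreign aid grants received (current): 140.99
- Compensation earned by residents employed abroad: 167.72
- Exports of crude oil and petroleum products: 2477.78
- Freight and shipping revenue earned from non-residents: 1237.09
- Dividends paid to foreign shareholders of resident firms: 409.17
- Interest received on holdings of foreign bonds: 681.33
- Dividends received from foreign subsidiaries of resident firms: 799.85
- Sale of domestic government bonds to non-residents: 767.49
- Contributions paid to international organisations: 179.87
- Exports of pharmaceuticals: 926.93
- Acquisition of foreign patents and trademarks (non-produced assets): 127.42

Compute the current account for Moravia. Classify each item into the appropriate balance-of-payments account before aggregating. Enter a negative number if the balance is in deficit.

4600.81

Goods: -1421.63 + 2477.78 + 926.93 = 1983.08
Services: -385.08 + 1237.09 - 1059.44 + 1217.09 = 1009.66
Primary income: 681.33 + 407.22 - 409.17 + 167.72 + 799.85 = 1646.95
Secondary income: 140.99 - 179.87 = -38.88
Current account = 1983.08 + 1009.66 + 1646.95 + (-38.88) = 4600.81
(Excluded from the current account — financial account: purchases of foreign government bonds by domestic residents 1293.53, sale of domestic government bonds to non-residents 767.49; capital account: acquisition of foreign patents and trademarks (non-produced assets) 127.42.)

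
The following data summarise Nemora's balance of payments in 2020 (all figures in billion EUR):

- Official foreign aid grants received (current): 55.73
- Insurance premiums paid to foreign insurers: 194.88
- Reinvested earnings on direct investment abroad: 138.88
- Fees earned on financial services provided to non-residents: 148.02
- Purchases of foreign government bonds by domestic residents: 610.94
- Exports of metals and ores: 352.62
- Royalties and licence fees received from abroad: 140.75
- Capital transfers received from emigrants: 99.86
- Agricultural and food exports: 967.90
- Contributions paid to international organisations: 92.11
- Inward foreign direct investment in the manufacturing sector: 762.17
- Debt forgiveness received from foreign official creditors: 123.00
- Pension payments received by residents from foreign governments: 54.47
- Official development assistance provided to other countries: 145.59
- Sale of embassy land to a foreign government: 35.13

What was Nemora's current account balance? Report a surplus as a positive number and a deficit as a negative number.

1425.79

Goods: 352.62 + 967.90 = 1320.52
Services: 140.75 + 148.02 - 194.88 = 93.89
Primary income: 138.88
Secondary income: 55.73 - 92.11 - 145.59 + 54.47 = -127.50
Current account = 1320.52 + 93.89 + 138.88 + (-127.50) = 1425.79
(Excluded from the current account — financial account: purchases of foreign government bonds by domestic residents 610.94, inward foreign direct investment in the manufacturing sector 762.17; capital account: capital transfers received from emigrants 99.86, debt forgiveness received from foreign official creditors 123.00, sale of embassy land to a foreign government 35.13.)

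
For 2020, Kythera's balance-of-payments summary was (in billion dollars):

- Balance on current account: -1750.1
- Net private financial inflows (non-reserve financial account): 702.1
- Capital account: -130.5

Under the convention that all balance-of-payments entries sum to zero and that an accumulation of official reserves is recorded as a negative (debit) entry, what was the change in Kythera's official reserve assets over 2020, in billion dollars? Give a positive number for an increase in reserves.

Official reserve transactions balance = -((-1750.1) + (-130.5) + 702.1) = 1178.5
An accumulation of reserves is recorded as a debit (negative entry), so the change in the stock of reserves is the negative of that balance.
Change in official reserves = -(1178.5) = -1178.5

-1178.5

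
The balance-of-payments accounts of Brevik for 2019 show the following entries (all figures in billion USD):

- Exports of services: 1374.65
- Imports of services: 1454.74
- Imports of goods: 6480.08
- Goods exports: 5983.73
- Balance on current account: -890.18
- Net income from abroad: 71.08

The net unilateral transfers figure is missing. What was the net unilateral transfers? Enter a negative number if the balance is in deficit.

-384.82

Current account = goods balance + services balance + net primary income + net secondary income
Sum of the known components = -505.36
Net unilateral transfers = CA - (known components) = -890.18 - (-505.36) = -384.82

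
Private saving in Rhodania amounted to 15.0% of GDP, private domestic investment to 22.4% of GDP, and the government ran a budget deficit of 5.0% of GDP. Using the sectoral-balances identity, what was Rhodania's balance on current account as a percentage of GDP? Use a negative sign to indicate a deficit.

By the sectoral-balances identity, CA = (S_private - I) + (T - G).
Private balance = 15.0 - 22.4 = -7.4
Government balance (T - G) = -5.0
CA = -7.4 + (-5.0) = -12.4

-12.4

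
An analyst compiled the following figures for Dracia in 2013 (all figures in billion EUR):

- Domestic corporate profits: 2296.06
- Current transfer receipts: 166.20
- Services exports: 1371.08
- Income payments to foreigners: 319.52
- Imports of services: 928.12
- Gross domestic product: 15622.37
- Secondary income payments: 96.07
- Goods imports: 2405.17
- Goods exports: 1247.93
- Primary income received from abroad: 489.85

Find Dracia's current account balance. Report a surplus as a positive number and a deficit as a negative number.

-473.82

Goods balance = 1247.93 - 2405.17 = -1157.24
Services balance = 1371.08 - 928.12 = 442.96
Trade balance (goods + services) = -1157.24 + 442.96 = -714.28
Net primary income = 489.85 - 319.52 = 170.33
Net secondary income = 166.20 - 96.07 = 70.13
Current account = -714.28 + 170.33 + 70.13 = -473.82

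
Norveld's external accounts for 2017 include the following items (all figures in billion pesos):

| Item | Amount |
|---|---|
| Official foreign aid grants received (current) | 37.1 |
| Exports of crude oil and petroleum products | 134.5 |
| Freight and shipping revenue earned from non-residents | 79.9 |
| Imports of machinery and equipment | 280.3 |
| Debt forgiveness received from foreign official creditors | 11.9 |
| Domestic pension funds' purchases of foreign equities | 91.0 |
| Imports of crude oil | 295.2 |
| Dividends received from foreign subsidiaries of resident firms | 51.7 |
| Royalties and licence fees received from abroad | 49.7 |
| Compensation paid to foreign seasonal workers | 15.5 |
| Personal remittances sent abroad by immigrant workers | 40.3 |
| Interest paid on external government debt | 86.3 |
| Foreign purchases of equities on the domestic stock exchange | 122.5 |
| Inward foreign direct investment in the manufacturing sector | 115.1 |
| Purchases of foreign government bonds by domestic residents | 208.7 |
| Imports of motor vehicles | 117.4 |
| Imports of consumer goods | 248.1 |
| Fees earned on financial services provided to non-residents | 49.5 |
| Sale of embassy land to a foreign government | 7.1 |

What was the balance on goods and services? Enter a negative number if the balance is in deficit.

Goods: -280.3 - 295.2 - 117.4 - 248.1 + 134.5 = -806.5
Services: 49.7 + 49.5 + 79.9 = 179.1
Trade balance = -806.5 + 179.1 = -627.4
(Excluded from the trade balance — secondary income: official foreign aid grants received (current) 37.1, personal remittances sent abroad by immigrant workers 40.3; capital account: debt forgiveness received from foreign official creditors 11.9, sale of embassy land to a foreign government 7.1; financial account: domestic pension funds' purchases of foreign equities 91.0, foreign purchases of equities on the domestic stock exchange 122.5, inward foreign direct investment in the manufacturing sector 115.1, purchases of foreign government bonds by domestic residents 208.7; primary income: dividends received from foreign subsidiaries of resident firms 51.7, compensation paid to foreign seasonal workers 15.5, interest paid on external government debt 86.3.)

-627.4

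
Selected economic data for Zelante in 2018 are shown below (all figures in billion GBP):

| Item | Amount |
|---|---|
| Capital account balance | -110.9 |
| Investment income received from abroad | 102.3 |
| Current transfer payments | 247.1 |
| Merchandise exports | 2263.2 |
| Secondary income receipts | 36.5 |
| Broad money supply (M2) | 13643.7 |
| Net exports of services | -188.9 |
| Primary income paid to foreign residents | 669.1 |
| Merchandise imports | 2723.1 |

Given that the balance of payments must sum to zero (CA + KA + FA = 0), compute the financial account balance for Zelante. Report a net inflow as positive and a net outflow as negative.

Goods balance = 2263.2 - 2723.1 = -459.9
Services balance = -188.9
Trade balance (goods + services) = -459.9 + (-188.9) = -648.8
Net primary income = 102.3 - 669.1 = -566.8
Net secondary income = 36.5 - 247.1 = -210.6
Current account = -648.8 + (-566.8) + (-210.6) = -1426.2
Financial account = -(-1426.2 + (-110.9)) = 1537.1

1537.1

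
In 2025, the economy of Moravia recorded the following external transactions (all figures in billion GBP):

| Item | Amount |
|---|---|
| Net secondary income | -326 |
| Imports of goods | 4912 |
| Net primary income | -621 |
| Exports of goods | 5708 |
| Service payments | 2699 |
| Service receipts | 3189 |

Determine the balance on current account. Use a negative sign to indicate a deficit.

Goods balance = 5708 - 4912 = 796
Services balance = 3189 - 2699 = 490
Trade balance (goods + services) = 796 + 490 = 1286
Net primary income = -621
Net secondary income = -326
Current account = 1286 + (-621) + (-326) = 339

339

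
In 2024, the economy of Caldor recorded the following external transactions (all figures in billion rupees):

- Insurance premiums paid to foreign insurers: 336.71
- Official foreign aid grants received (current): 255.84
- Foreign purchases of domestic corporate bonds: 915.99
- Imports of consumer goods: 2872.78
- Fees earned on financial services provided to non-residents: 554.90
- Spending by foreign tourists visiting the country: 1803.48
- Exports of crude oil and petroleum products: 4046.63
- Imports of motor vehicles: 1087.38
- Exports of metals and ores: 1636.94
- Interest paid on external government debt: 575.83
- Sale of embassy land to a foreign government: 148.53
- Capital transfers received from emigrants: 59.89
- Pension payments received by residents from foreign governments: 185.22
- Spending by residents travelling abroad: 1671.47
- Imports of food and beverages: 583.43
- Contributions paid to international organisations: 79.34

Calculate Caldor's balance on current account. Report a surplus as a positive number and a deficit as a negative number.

Goods: -583.43 + 4046.63 + 1636.94 - 1087.38 - 2872.78 = 1139.98
Services: -1671.47 - 336.71 + 554.90 + 1803.48 = 350.20
Primary income: -575.83
Secondary income: -79.34 + 185.22 + 255.84 = 361.72
Current account = 1139.98 + 350.20 + (-575.83) + 361.72 = 1276.07
(Excluded from the current account — financial account: foreign purchases of domestic corporate bonds 915.99; capital account: sale of embassy land to a foreign government 148.53, capital transfers received from emigrants 59.89.)

1276.07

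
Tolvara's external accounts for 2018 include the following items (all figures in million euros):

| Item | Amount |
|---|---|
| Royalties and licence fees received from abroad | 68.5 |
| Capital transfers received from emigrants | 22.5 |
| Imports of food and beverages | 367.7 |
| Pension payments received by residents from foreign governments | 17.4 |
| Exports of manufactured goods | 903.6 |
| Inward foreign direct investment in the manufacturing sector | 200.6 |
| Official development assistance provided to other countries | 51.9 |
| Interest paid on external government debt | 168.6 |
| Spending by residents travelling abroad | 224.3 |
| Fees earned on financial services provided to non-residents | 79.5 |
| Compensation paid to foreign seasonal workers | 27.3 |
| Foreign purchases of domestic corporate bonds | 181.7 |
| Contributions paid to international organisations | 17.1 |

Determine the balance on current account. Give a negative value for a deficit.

212.1

Goods: -367.7 + 903.6 = 535.9
Services: 68.5 - 224.3 + 79.5 = -76.3
Primary income: -168.6 - 27.3 = -195.9
Secondary income: 17.4 - 51.9 - 17.1 = -51.6
Current account = 535.9 + (-76.3) + (-195.9) + (-51.6) = 212.1
(Excluded from the current account — capital account: capital transfers received from emigrants 22.5; financial account: inward foreign direct investment in the manufacturing sector 200.6, foreign purchases of domestic corporate bonds 181.7.)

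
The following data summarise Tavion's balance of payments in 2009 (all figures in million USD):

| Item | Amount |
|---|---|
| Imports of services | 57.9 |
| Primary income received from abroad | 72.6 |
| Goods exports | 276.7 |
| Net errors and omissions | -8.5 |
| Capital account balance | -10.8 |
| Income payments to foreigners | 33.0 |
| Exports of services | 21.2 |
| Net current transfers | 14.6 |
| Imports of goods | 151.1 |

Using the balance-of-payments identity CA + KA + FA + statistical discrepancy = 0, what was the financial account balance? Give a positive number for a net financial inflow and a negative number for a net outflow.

-123.8

Goods balance = 276.7 - 151.1 = 125.6
Services balance = 21.2 - 57.9 = -36.7
Trade balance (goods + services) = 125.6 + (-36.7) = 88.9
Net primary income = 72.6 - 33.0 = 39.6
Net secondary income = 14.6
Current account = 88.9 + 39.6 + 14.6 = 143.1
Financial account = -(143.1 + (-10.8) + (-8.5)) = -123.8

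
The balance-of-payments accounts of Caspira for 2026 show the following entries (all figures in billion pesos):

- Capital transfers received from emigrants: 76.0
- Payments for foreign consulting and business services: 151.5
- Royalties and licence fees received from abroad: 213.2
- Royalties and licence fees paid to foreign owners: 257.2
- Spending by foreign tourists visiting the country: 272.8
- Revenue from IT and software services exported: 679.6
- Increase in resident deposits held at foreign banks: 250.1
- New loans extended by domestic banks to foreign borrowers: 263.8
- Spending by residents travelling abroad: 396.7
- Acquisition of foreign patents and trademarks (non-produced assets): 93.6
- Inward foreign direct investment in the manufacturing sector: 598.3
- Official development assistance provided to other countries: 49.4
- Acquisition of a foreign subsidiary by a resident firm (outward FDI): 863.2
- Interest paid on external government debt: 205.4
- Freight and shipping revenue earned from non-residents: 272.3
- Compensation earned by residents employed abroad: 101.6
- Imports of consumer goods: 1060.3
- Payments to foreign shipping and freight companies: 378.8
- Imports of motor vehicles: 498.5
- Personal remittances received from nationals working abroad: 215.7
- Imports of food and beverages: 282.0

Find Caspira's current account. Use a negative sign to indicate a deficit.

-1524.6

Goods: -282.0 - 498.5 - 1060.3 = -1840.8
Services: 213.2 - 396.7 + 272.3 + 272.8 - 257.2 - 151.5 + 679.6 - 378.8 = 253.7
Primary income: 101.6 - 205.4 = -103.8
Secondary income: 215.7 - 49.4 = 166.3
Current account = (-1840.8) + 253.7 + (-103.8) + 166.3 = -1524.6
(Excluded from the current account — capital account: capital transfers received from emigrants 76.0, acquisition of foreign patents and trademarks (non-produced assets) 93.6; financial account: increase in resident deposits held at foreign banks 250.1, new loans extended by domestic banks to foreign borrowers 263.8, inward foreign direct investment in the manufacturing sector 598.3, acquisition of a foreign subsidiary by a resident firm (outward FDI) 863.2.)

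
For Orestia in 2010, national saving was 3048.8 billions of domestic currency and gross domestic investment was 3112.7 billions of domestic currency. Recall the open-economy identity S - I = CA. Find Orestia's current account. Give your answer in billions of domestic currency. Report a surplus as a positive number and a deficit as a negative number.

CA = S - I = 3048.8 - 3112.7 = -63.9

-63.9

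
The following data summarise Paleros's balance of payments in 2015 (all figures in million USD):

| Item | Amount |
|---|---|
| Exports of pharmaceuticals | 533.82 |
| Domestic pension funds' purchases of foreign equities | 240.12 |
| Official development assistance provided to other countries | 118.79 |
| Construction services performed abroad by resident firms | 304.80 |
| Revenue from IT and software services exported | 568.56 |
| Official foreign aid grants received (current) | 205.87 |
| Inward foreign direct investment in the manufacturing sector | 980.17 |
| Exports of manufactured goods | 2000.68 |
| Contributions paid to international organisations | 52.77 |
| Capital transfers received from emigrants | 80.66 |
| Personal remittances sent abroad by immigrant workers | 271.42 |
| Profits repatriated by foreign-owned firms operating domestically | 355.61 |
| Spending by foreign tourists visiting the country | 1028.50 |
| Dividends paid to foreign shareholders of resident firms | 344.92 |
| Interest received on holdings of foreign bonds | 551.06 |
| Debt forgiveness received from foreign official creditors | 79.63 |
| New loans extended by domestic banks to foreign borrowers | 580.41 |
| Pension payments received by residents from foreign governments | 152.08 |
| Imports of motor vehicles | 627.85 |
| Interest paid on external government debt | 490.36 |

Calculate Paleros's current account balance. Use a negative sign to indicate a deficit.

3083.65

Goods: 533.82 + 2000.68 - 627.85 = 1906.65
Services: 304.80 + 1028.50 + 568.56 = 1901.86
Primary income: -490.36 - 355.61 - 344.92 + 551.06 = -639.83
Secondary income: -52.77 - 271.42 + 152.08 + 205.87 - 118.79 = -85.03
Current account = 1906.65 + 1901.86 + (-639.83) + (-85.03) = 3083.65
(Excluded from the current account — financial account: domestic pension funds' purchases of foreign equities 240.12, inward foreign direct investment in the manufacturing sector 980.17, new loans extended by domestic banks to foreign borrowers 580.41; capital account: capital transfers received from emigrants 80.66, debt forgiveness received from foreign official creditors 79.63.)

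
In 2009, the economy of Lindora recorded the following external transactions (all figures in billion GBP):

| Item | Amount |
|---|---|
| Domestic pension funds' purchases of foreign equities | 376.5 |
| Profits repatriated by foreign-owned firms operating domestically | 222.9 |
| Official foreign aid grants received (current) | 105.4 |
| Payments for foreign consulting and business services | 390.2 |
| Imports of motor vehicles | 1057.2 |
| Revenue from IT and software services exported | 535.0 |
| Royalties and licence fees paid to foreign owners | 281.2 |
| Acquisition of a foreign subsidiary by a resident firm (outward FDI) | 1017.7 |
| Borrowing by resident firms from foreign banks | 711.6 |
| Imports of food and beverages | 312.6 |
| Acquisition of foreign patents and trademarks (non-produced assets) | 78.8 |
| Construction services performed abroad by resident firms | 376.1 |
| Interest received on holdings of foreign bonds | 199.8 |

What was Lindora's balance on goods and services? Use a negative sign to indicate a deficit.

-1130.1

Goods: -1057.2 - 312.6 = -1369.8
Services: -390.2 + 535.0 - 281.2 + 376.1 = 239.7
Trade balance = -1369.8 + 239.7 = -1130.1
(Excluded from the trade balance — financial account: domestic pension funds' purchases of foreign equities 376.5, acquisition of a foreign subsidiary by a resident firm (outward FDI) 1017.7, borrowing by resident firms from foreign banks 711.6; primary income: profits repatriated by foreign-owned firms operating domestically 222.9, interest received on holdings of foreign bonds 199.8; secondary income: official foreign aid grants received (current) 105.4; capital account: acquisition of foreign patents and trademarks (non-produced assets) 78.8.)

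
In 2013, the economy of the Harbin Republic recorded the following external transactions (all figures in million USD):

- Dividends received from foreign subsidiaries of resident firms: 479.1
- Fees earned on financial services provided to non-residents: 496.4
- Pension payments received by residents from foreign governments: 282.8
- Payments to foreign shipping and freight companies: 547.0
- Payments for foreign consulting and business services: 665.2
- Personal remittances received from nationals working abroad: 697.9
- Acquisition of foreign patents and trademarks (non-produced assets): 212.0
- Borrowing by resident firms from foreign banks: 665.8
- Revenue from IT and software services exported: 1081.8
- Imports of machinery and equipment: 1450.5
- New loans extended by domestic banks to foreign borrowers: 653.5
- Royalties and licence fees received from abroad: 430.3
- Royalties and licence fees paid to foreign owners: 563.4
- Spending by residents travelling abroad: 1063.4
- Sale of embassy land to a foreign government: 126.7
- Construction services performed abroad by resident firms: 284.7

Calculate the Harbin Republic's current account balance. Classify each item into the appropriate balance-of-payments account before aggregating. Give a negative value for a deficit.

-536.5

Goods: -1450.5
Services: 284.7 - 665.2 + 496.4 + 1081.8 - 547.0 - 1063.4 - 563.4 + 430.3 = -545.8
Primary income: 479.1
Secondary income: 697.9 + 282.8 = 980.7
Current account = (-1450.5) + (-545.8) + 479.1 + 980.7 = -536.5
(Excluded from the current account — capital account: acquisition of foreign patents and trademarks (non-produced assets) 212.0, sale of embassy land to a foreign government 126.7; financial account: borrowing by resident firms from foreign banks 665.8, new loans extended by domestic banks to foreign borrowers 653.5.)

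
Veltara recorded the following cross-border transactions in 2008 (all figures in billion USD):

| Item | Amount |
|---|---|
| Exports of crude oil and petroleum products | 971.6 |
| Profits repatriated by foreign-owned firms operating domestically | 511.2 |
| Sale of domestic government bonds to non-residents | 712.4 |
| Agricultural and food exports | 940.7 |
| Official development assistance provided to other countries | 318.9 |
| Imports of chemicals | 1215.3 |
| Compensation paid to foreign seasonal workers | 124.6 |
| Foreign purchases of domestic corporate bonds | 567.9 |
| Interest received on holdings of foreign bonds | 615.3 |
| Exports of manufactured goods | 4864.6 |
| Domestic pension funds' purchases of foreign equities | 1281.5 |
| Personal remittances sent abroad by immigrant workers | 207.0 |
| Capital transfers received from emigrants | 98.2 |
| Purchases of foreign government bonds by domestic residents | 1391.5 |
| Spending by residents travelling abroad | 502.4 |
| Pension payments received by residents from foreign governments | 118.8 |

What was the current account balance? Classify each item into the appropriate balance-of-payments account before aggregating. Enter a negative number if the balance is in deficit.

Goods: 4864.6 + 971.6 + 940.7 - 1215.3 = 5561.6
Services: -502.4
Primary income: -124.6 - 511.2 + 615.3 = -20.5
Secondary income: -318.9 - 207.0 + 118.8 = -407.1
Current account = 5561.6 + (-502.4) + (-20.5) + (-407.1) = 4631.6
(Excluded from the current account — financial account: sale of domestic government bonds to non-residents 712.4, foreign purchases of domestic corporate bonds 567.9, domestic pension funds' purchases of foreign equities 1281.5, purchases of foreign government bonds by domestic residents 1391.5; capital account: capital transfers received from emigrants 98.2.)

4631.6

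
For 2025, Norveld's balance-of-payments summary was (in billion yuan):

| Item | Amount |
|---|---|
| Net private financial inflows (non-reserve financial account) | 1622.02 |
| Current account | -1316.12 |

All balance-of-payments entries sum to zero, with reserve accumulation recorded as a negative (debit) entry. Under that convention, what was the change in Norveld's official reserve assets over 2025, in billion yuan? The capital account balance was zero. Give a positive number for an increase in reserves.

Official reserve transactions balance = -((-1316.12) + 1622.02) = -305.90
An accumulation of reserves is recorded as a debit (negative entry), so the change in the stock of reserves is the negative of that balance.
Change in official reserves = -(-305.90) = 305.90

305.90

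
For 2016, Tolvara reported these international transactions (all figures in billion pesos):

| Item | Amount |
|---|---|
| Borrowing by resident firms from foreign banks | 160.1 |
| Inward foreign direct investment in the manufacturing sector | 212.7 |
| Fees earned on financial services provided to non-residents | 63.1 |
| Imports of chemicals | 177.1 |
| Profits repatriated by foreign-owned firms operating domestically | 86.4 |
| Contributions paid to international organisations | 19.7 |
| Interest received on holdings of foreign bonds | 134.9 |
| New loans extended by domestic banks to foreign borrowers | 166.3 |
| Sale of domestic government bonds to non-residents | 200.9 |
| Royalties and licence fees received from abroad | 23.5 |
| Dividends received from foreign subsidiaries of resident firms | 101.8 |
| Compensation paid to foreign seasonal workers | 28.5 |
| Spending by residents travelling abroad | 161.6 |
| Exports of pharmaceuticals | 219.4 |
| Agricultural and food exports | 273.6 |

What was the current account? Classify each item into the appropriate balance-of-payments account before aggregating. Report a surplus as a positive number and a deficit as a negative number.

Goods: 219.4 + 273.6 - 177.1 = 315.9
Services: 63.1 + 23.5 - 161.6 = -75.0
Primary income: -86.4 - 28.5 + 101.8 + 134.9 = 121.8
Secondary income: -19.7
Current account = 315.9 + (-75.0) + 121.8 + (-19.7) = 343.0
(Excluded from the current account — financial account: borrowing by resident firms from foreign banks 160.1, inward foreign direct investment in the manufacturing sector 212.7, new loans extended by domestic banks to foreign borrowers 166.3, sale of domestic government bonds to non-residents 200.9.)

343.0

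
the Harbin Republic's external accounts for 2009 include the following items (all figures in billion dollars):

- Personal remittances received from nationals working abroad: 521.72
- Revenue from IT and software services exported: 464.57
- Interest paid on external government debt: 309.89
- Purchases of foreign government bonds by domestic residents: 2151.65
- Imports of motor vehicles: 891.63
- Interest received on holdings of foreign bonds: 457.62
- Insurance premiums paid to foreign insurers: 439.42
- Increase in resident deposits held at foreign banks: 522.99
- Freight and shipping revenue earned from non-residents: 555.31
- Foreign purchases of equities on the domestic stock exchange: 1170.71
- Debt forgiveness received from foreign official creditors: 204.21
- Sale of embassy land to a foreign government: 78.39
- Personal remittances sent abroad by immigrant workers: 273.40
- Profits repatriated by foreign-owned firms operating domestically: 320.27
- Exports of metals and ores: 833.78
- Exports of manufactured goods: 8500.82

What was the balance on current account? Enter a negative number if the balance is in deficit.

Goods: 8500.82 + 833.78 - 891.63 = 8442.97
Services: 555.31 + 464.57 - 439.42 = 580.46
Primary income: 457.62 - 320.27 - 309.89 = -172.54
Secondary income: -273.40 + 521.72 = 248.32
Current account = 8442.97 + 580.46 + (-172.54) + 248.32 = 9099.21
(Excluded from the current account — financial account: purchases of foreign government bonds by domestic residents 2151.65, increase in resident deposits held at foreign banks 522.99, foreign purchases of equities on the domestic stock exchange 1170.71; capital account: debt forgiveness received from foreign official creditors 204.21, sale of embassy land to a foreign government 78.39.)

9099.21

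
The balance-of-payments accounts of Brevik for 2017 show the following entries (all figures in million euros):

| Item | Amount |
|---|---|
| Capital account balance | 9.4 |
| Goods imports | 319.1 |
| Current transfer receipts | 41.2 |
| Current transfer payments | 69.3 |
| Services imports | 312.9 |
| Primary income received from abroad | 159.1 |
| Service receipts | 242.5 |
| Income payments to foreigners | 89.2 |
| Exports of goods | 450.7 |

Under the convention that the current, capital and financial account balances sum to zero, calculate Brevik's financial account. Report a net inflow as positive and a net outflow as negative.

-112.4

Goods balance = 450.7 - 319.1 = 131.6
Services balance = 242.5 - 312.9 = -70.4
Trade balance (goods + services) = 131.6 + (-70.4) = 61.2
Net primary income = 159.1 - 89.2 = 69.9
Net secondary income = 41.2 - 69.3 = -28.1
Current account = 61.2 + 69.9 + (-28.1) = 103.0
Financial account = -(103.0 + 9.4) = -112.4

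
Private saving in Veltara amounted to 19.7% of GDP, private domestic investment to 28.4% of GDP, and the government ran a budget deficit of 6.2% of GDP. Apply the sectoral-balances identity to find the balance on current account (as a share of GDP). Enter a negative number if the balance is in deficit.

-14.9

By the sectoral-balances identity, CA = (S_private - I) + (T - G).
Private balance = 19.7 - 28.4 = -8.7
Government balance (T - G) = -6.2
CA = -8.7 + (-6.2) = -14.9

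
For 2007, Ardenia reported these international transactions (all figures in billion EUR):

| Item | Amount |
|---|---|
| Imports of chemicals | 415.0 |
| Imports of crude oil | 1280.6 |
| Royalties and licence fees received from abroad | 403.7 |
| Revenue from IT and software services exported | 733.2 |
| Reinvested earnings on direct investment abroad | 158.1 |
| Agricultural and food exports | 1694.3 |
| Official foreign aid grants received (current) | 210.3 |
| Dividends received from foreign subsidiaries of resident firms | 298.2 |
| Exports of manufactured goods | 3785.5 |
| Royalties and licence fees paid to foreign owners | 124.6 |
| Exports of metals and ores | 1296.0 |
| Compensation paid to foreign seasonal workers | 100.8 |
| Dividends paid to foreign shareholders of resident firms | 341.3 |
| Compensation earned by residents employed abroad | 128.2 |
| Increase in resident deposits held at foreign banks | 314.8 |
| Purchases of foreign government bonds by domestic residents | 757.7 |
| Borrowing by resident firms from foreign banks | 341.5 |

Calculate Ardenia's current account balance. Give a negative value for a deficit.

6445.2

Goods: 3785.5 - 415.0 - 1280.6 + 1296.0 + 1694.3 = 5080.2
Services: 403.7 - 124.6 + 733.2 = 1012.3
Primary income: 158.1 - 100.8 + 128.2 + 298.2 - 341.3 = 142.4
Secondary income: 210.3
Current account = 5080.2 + 1012.3 + 142.4 + 210.3 = 6445.2
(Excluded from the current account — financial account: increase in resident deposits held at foreign banks 314.8, purchases of foreign government bonds by domestic residents 757.7, borrowing by resident firms from foreign banks 341.5.)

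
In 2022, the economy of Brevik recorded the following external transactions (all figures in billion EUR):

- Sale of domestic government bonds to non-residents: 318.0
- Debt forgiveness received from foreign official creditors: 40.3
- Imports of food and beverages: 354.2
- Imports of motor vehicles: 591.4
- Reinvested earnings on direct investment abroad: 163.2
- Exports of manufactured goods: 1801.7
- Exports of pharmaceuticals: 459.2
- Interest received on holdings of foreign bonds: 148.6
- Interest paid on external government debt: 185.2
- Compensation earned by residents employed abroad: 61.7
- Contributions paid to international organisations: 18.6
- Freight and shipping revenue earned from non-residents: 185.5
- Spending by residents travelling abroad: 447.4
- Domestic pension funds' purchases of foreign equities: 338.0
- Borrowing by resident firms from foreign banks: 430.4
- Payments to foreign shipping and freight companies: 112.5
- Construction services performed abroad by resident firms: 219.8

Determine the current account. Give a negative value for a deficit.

Goods: 1801.7 + 459.2 - 591.4 - 354.2 = 1315.3
Services: 185.5 - 112.5 - 447.4 + 219.8 = -154.6
Primary income: 148.6 + 61.7 + 163.2 - 185.2 = 188.3
Secondary income: -18.6
Current account = 1315.3 + (-154.6) + 188.3 + (-18.6) = 1330.4
(Excluded from the current account — financial account: sale of domestic government bonds to non-residents 318.0, domestic pension funds' purchases of foreign equities 338.0, borrowing by resident firms from foreign banks 430.4; capital account: debt forgiveness received from foreign official creditors 40.3.)

1330.4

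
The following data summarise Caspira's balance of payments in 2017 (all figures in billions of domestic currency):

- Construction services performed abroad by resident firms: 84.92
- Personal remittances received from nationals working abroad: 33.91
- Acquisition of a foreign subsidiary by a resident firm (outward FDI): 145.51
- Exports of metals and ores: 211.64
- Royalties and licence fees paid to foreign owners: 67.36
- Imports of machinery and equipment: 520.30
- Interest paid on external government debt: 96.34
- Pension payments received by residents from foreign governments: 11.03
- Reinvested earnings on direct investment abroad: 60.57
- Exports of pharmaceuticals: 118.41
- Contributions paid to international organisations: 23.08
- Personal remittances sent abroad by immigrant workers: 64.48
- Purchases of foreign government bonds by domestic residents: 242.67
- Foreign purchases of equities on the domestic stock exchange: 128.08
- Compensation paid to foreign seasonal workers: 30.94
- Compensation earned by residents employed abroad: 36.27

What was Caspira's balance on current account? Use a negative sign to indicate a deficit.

-245.75

Goods: 118.41 - 520.30 + 211.64 = -190.25
Services: 84.92 - 67.36 = 17.56
Primary income: -30.94 - 96.34 + 36.27 + 60.57 = -30.44
Secondary income: 33.91 - 23.08 + 11.03 - 64.48 = -42.62
Current account = (-190.25) + 17.56 + (-30.44) + (-42.62) = -245.75
(Excluded from the current account — financial account: acquisition of a foreign subsidiary by a resident firm (outward FDI) 145.51, purchases of foreign government bonds by domestic residents 242.67, foreign purchases of equities on the domestic stock exchange 128.08.)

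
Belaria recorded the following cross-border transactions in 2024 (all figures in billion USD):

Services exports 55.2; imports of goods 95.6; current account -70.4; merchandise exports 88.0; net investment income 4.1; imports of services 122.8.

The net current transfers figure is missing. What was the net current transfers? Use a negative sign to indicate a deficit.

0.7

Current account = goods balance + services balance + net primary income + net secondary income
Sum of the known components = -71.1
Net current transfers = CA - (known components) = -70.4 - (-71.1) = 0.7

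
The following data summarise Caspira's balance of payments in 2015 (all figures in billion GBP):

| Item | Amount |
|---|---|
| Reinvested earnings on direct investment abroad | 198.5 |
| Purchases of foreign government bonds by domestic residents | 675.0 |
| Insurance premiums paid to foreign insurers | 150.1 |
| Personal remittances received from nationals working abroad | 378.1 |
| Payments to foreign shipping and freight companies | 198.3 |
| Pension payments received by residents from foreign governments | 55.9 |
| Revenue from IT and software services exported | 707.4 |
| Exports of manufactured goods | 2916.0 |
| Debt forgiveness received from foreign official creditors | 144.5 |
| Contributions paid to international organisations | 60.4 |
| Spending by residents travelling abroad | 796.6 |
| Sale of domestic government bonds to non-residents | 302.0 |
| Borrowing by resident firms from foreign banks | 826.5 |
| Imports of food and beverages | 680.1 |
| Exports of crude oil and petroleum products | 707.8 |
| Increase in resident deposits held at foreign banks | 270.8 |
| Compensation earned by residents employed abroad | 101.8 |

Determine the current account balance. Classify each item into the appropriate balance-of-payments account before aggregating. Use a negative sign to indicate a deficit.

3180.0

Goods: -680.1 + 2916.0 + 707.8 = 2943.7
Services: -796.6 - 150.1 - 198.3 + 707.4 = -437.6
Primary income: 198.5 + 101.8 = 300.3
Secondary income: 378.1 - 60.4 + 55.9 = 373.6
Current account = 2943.7 + (-437.6) + 300.3 + 373.6 = 3180.0
(Excluded from the current account — financial account: purchases of foreign government bonds by domestic residents 675.0, sale of domestic government bonds to non-residents 302.0, borrowing by resident firms from foreign banks 826.5, increase in resident deposits held at foreign banks 270.8; capital account: debt forgiveness received from foreign official creditors 144.5.)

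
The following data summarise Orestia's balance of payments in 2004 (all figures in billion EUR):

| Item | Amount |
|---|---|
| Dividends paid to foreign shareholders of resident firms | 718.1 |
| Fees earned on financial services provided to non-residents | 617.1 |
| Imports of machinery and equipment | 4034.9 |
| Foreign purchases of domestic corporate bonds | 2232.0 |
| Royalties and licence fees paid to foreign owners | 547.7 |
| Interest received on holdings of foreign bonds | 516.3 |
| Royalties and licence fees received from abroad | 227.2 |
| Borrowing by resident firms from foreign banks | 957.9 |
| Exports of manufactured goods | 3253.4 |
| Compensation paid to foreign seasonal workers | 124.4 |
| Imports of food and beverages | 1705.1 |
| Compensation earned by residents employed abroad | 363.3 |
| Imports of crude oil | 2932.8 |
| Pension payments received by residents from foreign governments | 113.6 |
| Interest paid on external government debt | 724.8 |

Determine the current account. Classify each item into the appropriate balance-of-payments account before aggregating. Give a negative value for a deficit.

Goods: -1705.1 - 2932.8 - 4034.9 + 3253.4 = -5419.4
Services: 617.1 - 547.7 + 227.2 = 296.6
Primary income: -718.1 + 516.3 - 724.8 - 124.4 + 363.3 = -687.7
Secondary income: 113.6
Current account = (-5419.4) + 296.6 + (-687.7) + 113.6 = -5696.9
(Excluded from the current account — financial account: foreign purchases of domestic corporate bonds 2232.0, borrowing by resident firms from foreign banks 957.9.)

-5696.9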